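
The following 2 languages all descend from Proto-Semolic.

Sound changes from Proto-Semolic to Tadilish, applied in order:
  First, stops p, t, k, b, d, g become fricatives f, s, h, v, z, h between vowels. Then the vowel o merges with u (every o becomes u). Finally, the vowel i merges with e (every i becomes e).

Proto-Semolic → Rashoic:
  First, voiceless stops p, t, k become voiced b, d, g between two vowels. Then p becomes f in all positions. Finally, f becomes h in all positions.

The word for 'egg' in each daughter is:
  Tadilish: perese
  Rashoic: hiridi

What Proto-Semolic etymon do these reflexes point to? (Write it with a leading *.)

Position 1: Tadilish has p, Rashoic has h. Tadilish preserves p here (none of its changes turn any other segment into p), so the proto-segment is *p.
Position 6: Tadilish has e, Rashoic has i. Rashoic preserves i here (none of its changes turn any other segment into i), so the proto-segment is *i.
This points to *piriti. Verify forward in each daughter:
Tadilish: start from *piriti.
  rule 1 (intervocalic lenition): piriti → pirisi
  rule 2: no change — pirisi
  rule 3 (vowel merger): pirisi → perese
  ⇒ Tadilish perese
Rashoic: *piriti > piridi > firidi > hiridi  (by intervocalic voicing, unconditioned shift, unconditioned shift)
*piriti is the unique common source.

*piriti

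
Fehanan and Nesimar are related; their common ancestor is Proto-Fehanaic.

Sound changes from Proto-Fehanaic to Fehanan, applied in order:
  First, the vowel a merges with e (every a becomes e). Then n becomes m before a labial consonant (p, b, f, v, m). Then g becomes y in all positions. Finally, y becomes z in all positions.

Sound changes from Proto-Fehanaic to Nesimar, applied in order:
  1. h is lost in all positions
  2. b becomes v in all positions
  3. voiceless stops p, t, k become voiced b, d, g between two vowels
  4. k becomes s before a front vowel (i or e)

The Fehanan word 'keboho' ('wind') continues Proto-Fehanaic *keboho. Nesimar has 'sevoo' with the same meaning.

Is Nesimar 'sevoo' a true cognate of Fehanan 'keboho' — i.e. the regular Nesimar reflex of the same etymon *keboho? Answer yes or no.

Derive the expected Nesimar reflex of *keboho:
Nesimar: *keboho
  keboho → keboo   [h-loss]
  keboo → kevoo   [unconditioned shift]
  kevoo (rule 3 does not apply)
  kevoo → sevoo   [palatalisation]
  giving Nesimar sevoo.
Nesimar 'sevoo' matches the regular reflex exactly, so the pair is cognate.

yes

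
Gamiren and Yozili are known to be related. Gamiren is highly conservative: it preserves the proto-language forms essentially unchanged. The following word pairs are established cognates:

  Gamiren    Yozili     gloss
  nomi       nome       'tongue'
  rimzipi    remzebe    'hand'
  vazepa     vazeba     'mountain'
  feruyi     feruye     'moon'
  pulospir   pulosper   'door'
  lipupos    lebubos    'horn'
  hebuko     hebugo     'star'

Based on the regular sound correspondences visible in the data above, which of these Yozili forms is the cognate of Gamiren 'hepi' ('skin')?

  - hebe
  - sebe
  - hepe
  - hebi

rimzipi ~ remzebe — Gamiren p corresponds to Yozili b between vowels (before a front vowel).
nomi ~ nome, rimzipi ~ remzebe — Gamiren i corresponds to Yozili e word-finally.
Applying these to Gamiren 'hepi':
  hepi → hebi   (p→b between vowels (before a front vowel))
  hebi → hebe   (i→e word-finally)
So the Yozili cognate is 'hebe'.

hebe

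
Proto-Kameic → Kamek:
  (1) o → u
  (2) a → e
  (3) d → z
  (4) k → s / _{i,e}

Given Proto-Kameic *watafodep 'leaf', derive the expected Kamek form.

wetefuzep

Kamek: *watafodep
  watafodep → watafudep   [vowel merger]
  watafudep → wetefudep   [vowel merger]
  wetefudep → wetefuzep   [unconditioned shift]
  wetefuzep (rule 4 does not apply)
  giving Kamek wetefuzep.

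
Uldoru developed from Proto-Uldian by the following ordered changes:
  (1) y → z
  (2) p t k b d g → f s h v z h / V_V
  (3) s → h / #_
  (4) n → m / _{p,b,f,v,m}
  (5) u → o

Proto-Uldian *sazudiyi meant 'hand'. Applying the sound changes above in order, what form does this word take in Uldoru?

Uldoru: *sazudiyi > sazudizi > sazuzizi > hazuzizi > hazozizi  (by unconditioned shift, intervocalic lenition, debuccalisation, vowel merger)

hazozizi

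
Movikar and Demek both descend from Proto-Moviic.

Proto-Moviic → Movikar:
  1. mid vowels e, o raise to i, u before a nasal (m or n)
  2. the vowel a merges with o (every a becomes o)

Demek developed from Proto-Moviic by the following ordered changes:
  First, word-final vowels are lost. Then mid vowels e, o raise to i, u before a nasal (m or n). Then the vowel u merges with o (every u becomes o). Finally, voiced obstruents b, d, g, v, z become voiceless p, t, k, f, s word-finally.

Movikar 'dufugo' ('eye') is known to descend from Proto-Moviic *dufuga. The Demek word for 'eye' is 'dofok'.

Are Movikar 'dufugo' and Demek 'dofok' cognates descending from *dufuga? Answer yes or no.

yes

Derive the expected Demek reflex of *dufuga:
Demek: *dufuga
  dufuga → dufug   [apocope]
  dufug (rule 2 does not apply)
  dufug → dofog   [vowel merger]
  dofog → dofok   [final devoicing]
  giving Demek dofok.
Demek 'dofok' matches the regular reflex exactly, so the pair is cognate.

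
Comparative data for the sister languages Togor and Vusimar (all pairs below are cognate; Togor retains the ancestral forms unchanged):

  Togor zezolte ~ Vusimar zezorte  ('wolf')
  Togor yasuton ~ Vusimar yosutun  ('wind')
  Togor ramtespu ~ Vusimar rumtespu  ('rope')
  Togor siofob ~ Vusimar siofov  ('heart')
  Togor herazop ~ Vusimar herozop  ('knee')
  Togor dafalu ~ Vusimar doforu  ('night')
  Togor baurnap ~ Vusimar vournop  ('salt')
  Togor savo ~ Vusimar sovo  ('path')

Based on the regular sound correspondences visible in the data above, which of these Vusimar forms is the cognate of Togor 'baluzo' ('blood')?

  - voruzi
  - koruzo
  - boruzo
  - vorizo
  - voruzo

voruzo

baurnap ~ vournop — Togor b corresponds to Vusimar v word-initially before a back vowel.
yasuton ~ yosutun, herazop ~ herozop — Togor a corresponds to Vusimar o after a consonant, before a consonant other than r, m, n, p, b, f, v.
dafalu ~ doforu — Togor l corresponds to Vusimar r between vowels (before a back vowel).
Applying these to Togor 'baluzo':
  baluzo → valuzo   (b→v word-initially before a back vowel)
  valuzo → voluzo   (a→o after a consonant, before a consonant other than r, m, n, p, b, f, v)
  voluzo → voruzo   (l→r between vowels (before a back vowel))
So the Vusimar cognate is 'voruzo'.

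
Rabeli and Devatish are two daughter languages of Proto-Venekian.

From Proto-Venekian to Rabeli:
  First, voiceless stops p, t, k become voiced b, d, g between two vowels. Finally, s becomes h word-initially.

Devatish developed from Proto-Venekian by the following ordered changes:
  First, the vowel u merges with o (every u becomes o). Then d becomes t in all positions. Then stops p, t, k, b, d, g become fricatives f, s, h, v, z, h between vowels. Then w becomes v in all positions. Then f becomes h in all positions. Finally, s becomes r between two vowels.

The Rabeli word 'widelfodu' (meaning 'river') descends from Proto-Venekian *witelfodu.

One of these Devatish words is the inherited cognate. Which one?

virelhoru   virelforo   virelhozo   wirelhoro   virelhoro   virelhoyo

virelhoro

Devatish: *witelfodu
  witelfodu → witelfodo   [vowel merger]
  witelfodo → witelfoto   [unconditioned shift]
  witelfoto → wiselfoso   [intervocalic lenition]
  wiselfoso → viselfoso   [unconditioned shift]
  viselfoso → viselhoso   [unconditioned shift]
  viselhoso → virelhoro   [rhotacism]
  giving Devatish virelhoro.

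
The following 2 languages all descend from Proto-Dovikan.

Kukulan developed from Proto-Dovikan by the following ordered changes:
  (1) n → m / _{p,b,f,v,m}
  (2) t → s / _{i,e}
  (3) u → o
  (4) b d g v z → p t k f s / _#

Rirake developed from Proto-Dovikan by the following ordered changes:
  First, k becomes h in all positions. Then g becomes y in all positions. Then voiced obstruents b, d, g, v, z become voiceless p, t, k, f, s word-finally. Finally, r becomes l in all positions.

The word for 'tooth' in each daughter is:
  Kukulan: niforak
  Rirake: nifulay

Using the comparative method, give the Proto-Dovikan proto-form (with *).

*nifurag

Position 4: Kukulan has o, Rirake has u. Rirake preserves u here (none of its changes turn any other segment into u), so the proto-segment is *u.
Position 7: Kukulan has k, Rirake has y. Taking the neighbouring segments as reconstructed: Kukulan k could go back to *k or *g; Rirake y could go back to *g or *y — the one source consistent with every daughter is *g.
Verify the candidate proto-form against each daughter:
Kukulan: *nifurag
  nifurag (rule 1 does not apply)
  nifurag (rule 2 does not apply)
  nifurag → niforag   [vowel merger]
  niforag → niforak   [final devoicing]
  giving Kukulan niforak.
Rirake: *nifurag
  nifurag (rule 1 does not apply)
  nifurag → nifuray   [unconditioned shift]
  nifuray (rule 3 does not apply)
  nifuray → nifulay   [unconditioned shift]
  giving Rirake nifulay.
No other proto-form is consistent with every reflex, so the reconstruction is *nifurag.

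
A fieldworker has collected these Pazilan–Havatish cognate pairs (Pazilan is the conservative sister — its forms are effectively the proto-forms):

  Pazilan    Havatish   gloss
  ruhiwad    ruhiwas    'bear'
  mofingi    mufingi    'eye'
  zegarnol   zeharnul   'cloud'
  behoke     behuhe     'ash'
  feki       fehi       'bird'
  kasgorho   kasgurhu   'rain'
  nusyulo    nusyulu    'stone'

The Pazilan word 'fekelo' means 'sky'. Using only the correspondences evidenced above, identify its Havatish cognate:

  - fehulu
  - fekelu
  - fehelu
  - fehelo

fehelu

behoke ~ behuhe — Pazilan k corresponds to Havatish h between vowels (before a front vowel).
kasgorho ~ kasgurhu, nusyulo ~ nusyulu — Pazilan o corresponds to Havatish u word-finally.
Applying these to Pazilan 'fekelo':
  fekelo → fehelo   (k→h between vowels (before a front vowel))
  fehelo → fehelu   (o→u word-finally)
So the Havatish cognate is 'fehelu'.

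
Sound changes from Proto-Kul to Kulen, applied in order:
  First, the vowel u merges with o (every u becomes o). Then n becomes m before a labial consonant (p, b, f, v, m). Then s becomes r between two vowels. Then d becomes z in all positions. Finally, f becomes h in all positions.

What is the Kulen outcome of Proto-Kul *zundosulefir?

Kulen: *zundosulefir
  zundosulefir → zondosolefir   [vowel merger]
  zondosolefir (rule 2 does not apply)
  zondosolefir → zondorolefir   [rhotacism]
  zondorolefir → zonzorolefir   [unconditioned shift]
  zonzorolefir → zonzorolehir   [unconditioned shift]
  giving Kulen zonzorolehir.

zonzorolehir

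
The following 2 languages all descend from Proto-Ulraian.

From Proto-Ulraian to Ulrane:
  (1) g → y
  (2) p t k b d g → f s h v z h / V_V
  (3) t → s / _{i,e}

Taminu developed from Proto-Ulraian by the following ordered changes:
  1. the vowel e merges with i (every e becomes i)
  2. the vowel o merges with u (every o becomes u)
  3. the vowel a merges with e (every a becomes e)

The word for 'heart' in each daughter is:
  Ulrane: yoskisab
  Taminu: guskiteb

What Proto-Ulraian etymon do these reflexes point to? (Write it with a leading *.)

*goskitab

Position 6: Ulrane has s, Taminu has t. Taminu preserves t here (none of its changes turn any other segment into t), so the proto-segment is *t.
Position 7: Ulrane has a, Taminu has e. Ulrane preserves a here (none of its changes turn any other segment into a), so the proto-segment is *a.
This points to *goskitab. Verify forward in each daughter:
Ulrane: *goskitab
  goskitab → yoskitab   [unconditioned shift]
  yoskitab → yoskisab   [intervocalic lenition]
  yoskisab (rule 3 does not apply)
  giving Ulrane yoskisab.
Taminu: start from *goskitab.
  rule 1: no change — goskitab
  rule 2 (vowel merger): goskitab → guskitab
  rule 3 (vowel merger): guskitab → guskiteb
  ⇒ Taminu guskiteb
No other proto-form is consistent with every reflex, so the reconstruction is *goskitab.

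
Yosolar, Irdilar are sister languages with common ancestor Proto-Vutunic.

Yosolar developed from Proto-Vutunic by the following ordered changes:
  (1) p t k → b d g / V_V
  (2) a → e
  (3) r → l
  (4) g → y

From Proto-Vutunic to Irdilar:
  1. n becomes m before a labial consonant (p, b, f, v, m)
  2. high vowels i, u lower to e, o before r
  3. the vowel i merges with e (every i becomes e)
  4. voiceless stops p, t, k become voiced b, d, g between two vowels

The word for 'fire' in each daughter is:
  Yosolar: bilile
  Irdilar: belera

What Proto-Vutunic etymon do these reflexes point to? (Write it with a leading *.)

*bilira

Position 2: Yosolar has i, Irdilar has e. Yosolar preserves i here (none of its changes turn any other segment into i), so the proto-segment is *i.
Position 4: Yosolar has i, Irdilar has e. Yosolar preserves i here (none of its changes turn any other segment into i), so the proto-segment is *i.
Position 5: Yosolar has l, Irdilar has r. Irdilar preserves r here (none of its changes turn any other segment into r), so the proto-segment is *r.
Continuing position by position gives *bilira; check it forward:
Yosolar: start from *bilira.
  rule 1: no change — bilira
  rule 2 (vowel merger): bilira → bilire
  rule 3 (unconditioned shift): bilire → bilile
  rule 4: no change — bilile
  ⇒ Yosolar bilile
Irdilar: *bilira > bilera > belera  (by pre-rhotic lowering, vowel merger)
No other proto-form is consistent with every reflex, so the reconstruction is *bilira.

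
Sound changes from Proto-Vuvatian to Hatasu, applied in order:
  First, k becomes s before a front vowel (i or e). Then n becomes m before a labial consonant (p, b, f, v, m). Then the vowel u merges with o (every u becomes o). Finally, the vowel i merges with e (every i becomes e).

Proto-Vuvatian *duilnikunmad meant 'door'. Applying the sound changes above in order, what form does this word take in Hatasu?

doelnekommad

Hatasu: start from *duilnikunmad.
  rule 1: no change — duilnikunmad
  rule 2 (nasal place assimilation): duilnikunmad → duilnikummad
  rule 3 (vowel merger): duilnikummad → doilnikommad
  rule 4 (vowel merger): doilnikommad → doelnekommad
  ⇒ Hatasu doelnekommad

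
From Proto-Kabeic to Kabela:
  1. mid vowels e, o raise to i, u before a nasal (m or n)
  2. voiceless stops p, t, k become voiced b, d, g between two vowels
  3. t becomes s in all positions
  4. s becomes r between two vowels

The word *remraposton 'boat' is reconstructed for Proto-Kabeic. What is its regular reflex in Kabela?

rimrabossun

Kabela: *remraposton
  remraposton → rimrapostun   [pre-nasal raising]
  rimrapostun → rimrabostun   [intervocalic voicing]
  rimrabostun → rimrabossun   [unconditioned shift]
  rimrabossun (rule 4 does not apply)
  giving Kabela rimrabossun.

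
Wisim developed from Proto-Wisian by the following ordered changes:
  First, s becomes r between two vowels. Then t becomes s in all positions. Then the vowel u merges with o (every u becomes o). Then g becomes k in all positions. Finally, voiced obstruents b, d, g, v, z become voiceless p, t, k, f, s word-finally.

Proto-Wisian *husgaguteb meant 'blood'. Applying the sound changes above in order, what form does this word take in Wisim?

hoskakosep

Wisim: *husgaguteb > husgaguseb > hosgagoseb > hoskakoseb > hoskakosep  (by unconditioned shift, vowel merger, unconditioned shift, final devoicing)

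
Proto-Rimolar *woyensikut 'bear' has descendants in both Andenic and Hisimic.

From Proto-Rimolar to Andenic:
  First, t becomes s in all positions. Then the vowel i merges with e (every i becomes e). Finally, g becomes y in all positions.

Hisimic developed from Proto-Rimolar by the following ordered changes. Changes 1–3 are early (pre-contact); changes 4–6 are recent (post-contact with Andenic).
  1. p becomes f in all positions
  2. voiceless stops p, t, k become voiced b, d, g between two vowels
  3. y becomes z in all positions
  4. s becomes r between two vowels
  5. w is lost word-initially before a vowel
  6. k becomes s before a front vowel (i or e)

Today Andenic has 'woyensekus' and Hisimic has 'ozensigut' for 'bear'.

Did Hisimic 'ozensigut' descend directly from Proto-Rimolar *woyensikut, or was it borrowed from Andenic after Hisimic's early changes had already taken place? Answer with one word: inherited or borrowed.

inherited

If inherited, *woyensikut would pass through all of Hisimic's changes:
Hisimic: *woyensikut > woyensigut > wozensigut > ozensigut  (by intervocalic voicing, unconditioned shift, glide loss)
If borrowed from Andenic 'woyensekus' after the early changes, it would undergo only the recent ones:
  rule 4 (rhotacism): no change (woyensekus)
  rule 5 (glide loss): woyensekus → oyensekus
  rule 6 (palatalisation): no change (oyensekus)
  ⇒ as a loan: oyensekus
Hisimic 'ozensigut' matches the inherited outcome exactly, so it is an inherited cognate, not a loan.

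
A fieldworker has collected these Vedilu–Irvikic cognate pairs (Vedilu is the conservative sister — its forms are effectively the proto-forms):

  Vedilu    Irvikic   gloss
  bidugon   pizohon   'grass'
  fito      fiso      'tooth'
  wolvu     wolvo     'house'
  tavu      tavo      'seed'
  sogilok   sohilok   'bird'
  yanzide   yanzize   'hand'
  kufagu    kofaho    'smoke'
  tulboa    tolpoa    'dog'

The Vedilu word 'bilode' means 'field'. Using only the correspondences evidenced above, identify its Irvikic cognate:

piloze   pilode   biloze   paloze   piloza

bidugon ~ pizohon — Vedilu b corresponds to Irvikic p word-initially before a front vowel.
yanzide ~ yanzize — Vedilu d corresponds to Irvikic z between vowels (before a front vowel).
Applying these to Vedilu 'bilode':
  bilode → pilode   (b→p word-initially before a front vowel)
  pilode → piloze   (d→z between vowels (before a front vowel))
So the Irvikic cognate is 'piloze'.

piloze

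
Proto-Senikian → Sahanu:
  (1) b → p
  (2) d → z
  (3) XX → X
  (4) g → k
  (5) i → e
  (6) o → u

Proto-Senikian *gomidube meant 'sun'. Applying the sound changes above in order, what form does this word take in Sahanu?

kumezupe

Sahanu: *gomidube
  gomidube → gomidupe   [unconditioned shift]
  gomidupe → gomizupe   [unconditioned shift]
  gomizupe (rule 3 does not apply)
  gomizupe → komizupe   [unconditioned shift]
  komizupe → komezupe   [vowel merger]
  komezupe → kumezupe   [vowel merger]
  giving Sahanu kumezupe.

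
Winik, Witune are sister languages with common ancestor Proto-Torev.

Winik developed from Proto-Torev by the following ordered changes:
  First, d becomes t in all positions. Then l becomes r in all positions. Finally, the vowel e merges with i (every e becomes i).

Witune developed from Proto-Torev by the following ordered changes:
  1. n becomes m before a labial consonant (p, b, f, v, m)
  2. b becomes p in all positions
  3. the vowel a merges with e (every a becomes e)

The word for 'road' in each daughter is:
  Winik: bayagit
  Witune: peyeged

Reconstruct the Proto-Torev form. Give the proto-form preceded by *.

Position 1: Winik has b, Witune has p. Winik preserves b here (none of its changes turn any other segment into b), so the proto-segment is *b.
Position 7: Winik has t, Witune has d. Witune preserves d here (none of its changes turn any other segment into d), so the proto-segment is *d.
Position 4: Winik has a, Witune has e. Winik preserves a here (none of its changes turn any other segment into a), so the proto-segment is *a.
Continuing position by position gives *bayaged; check it forward:
Winik: *bayaged
  bayaged → bayaget   [unconditioned shift]
  bayaget (rule 2 does not apply)
  bayaget → bayagit   [vowel merger]
  giving Winik bayagit.
Witune: start from *bayaged.
  rule 1: no change — bayaged
  rule 2 (unconditioned shift): bayaged → payaged
  rule 3 (vowel merger): payaged → peyeged
  ⇒ Witune peyeged
Only *bayaged yields all of Winik bayagit, Witune peyeged.

*bayaged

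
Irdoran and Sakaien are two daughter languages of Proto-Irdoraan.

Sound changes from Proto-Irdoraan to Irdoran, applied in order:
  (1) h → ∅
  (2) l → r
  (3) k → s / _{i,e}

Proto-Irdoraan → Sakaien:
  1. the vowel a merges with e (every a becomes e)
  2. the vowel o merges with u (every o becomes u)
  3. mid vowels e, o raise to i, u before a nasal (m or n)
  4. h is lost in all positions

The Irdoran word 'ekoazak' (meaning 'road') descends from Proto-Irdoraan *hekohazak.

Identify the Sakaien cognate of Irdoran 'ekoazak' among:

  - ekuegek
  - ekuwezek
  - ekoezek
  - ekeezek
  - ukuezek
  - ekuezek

ekuezek

Sakaien: *hekohazak > hekohezek > hekuhezek > ekuezek  (by vowel merger, vowel merger, h-loss)
Among the options, 'ekuezek' alone shows every Sakaien change applied in order.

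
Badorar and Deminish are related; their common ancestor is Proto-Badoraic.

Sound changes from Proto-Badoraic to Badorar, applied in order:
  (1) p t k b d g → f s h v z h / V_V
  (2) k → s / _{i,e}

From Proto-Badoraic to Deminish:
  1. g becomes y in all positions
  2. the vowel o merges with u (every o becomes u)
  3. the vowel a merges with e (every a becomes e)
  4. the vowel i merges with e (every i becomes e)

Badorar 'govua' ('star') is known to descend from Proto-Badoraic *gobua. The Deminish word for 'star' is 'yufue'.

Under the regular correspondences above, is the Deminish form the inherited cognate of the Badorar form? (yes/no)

Derive the expected Deminish reflex of *gobua:
Deminish: *gobua > yobua > yubua > yubue  (by unconditioned shift, vowel merger, vowel merger)
The regular Deminish reflex would be 'yubue', but the attested form is 'yufue'. The correspondence is irregular, so they are not cognates (the Deminish form has a different source).

no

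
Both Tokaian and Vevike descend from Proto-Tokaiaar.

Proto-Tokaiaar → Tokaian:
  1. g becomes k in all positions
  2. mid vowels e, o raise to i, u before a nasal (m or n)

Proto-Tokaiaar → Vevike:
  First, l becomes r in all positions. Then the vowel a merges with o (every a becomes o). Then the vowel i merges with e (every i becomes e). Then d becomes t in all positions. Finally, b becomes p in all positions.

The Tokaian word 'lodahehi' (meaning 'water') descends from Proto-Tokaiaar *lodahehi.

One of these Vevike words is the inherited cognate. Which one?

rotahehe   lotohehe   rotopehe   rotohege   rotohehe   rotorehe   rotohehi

rotohehe

Vevike: *lodahehi
  lodahehi → rodahehi   [unconditioned shift]
  rodahehi → rodohehi   [vowel merger]
  rodohehi → rodohehe   [vowel merger]
  rodohehe → rotohehe   [unconditioned shift]
  rotohehe (rule 5 does not apply)
  giving Vevike rotohehe.
Only 'rotohehe' matches the regular Vevike development of *lodahehi.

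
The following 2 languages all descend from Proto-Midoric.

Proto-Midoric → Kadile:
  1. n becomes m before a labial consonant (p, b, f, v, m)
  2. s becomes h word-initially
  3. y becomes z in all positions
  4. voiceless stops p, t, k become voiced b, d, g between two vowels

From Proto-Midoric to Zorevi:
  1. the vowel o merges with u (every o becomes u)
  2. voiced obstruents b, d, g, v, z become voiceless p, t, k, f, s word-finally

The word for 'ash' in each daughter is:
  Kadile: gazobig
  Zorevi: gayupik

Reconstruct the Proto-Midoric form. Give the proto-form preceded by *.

Position 5: Kadile has b, Zorevi has p. Taking the neighbouring segments as reconstructed: Kadile b could go back to *p or *b; Zorevi p can only go back to *p — the one source consistent with every daughter is *p.
Position 7: Kadile has g, Zorevi has k. Taking the neighbouring segments as reconstructed: Kadile g can only go back to *g; Zorevi k could go back to *k or *g — the one source consistent with every daughter is *g.
Continuing position by position gives *gayopig; check it forward:
Kadile: *gayopig
  gayopig (rule 1 does not apply)
  gayopig (rule 2 does not apply)
  gayopig → gazopig   [unconditioned shift]
  gazopig → gazobig   [intervocalic voicing]
  giving Kadile gazobig.
Zorevi: *gayopig > gayupig > gayupik  (by vowel merger, final devoicing)
Only *gayopig yields all of Kadile gazobig, Zorevi gayupik.

*gayopig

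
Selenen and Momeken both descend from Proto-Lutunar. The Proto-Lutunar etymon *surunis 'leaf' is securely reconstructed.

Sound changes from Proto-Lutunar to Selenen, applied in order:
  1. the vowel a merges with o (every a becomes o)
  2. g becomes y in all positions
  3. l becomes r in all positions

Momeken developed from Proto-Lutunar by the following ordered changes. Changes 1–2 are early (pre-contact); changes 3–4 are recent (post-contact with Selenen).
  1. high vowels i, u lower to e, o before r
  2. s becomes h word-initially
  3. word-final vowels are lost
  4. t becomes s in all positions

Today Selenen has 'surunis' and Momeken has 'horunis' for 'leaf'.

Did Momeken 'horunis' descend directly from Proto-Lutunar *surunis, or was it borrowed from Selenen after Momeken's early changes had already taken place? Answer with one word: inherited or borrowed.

inherited

If inherited, *surunis would pass through all of Momeken's changes:
Momeken: *surunis
  surunis → sorunis   [pre-rhotic lowering]
  sorunis → horunis   [debuccalisation]
  horunis (rule 3 does not apply)
  horunis (rule 4 does not apply)
  giving Momeken horunis.
If borrowed from Selenen 'surunis' after the early changes, it would undergo only the recent ones:
  rule 3 (apocope): no change (surunis)
  rule 4 (unconditioned shift): no change (surunis)
  ⇒ as a loan: surunis
Momeken 'horunis' matches the inherited outcome exactly, so it is an inherited cognate, not a loan.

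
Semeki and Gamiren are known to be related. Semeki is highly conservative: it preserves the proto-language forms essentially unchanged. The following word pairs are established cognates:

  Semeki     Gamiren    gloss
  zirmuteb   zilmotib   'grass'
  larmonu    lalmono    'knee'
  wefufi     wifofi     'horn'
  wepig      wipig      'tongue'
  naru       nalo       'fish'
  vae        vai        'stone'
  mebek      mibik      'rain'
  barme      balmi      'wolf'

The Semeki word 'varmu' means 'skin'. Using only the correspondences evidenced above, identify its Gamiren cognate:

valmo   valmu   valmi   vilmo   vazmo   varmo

valmo

zirmuteb ~ zilmotib, larmonu ~ lalmono — Semeki r corresponds to Gamiren l after a vowel, before a nasal.
larmonu ~ lalmono, naru ~ nalo — Semeki u corresponds to Gamiren o word-finally.
Applying these to Semeki 'varmu':
  varmu → valmu   (r→l after a vowel, before a nasal)
  valmu → valmo   (u→o word-finally)
So the Gamiren cognate is 'valmo'.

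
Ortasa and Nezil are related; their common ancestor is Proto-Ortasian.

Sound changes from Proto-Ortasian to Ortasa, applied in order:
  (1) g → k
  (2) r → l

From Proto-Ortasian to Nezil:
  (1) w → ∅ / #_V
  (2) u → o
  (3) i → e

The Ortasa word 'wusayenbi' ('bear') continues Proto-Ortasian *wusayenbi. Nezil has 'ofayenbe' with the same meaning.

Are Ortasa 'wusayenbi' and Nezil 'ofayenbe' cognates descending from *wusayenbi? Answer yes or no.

no

Derive the expected Nezil reflex of *wusayenbi:
Nezil: *wusayenbi
  wusayenbi → usayenbi   [glide loss]
  usayenbi → osayenbi   [vowel merger]
  osayenbi → osayenbe   [vowel merger]
  giving Nezil osayenbe.
The regular Nezil reflex would be 'osayenbe', but the attested form is 'ofayenbe'. The correspondence is irregular, so they are not cognates (the Nezil form has a different source).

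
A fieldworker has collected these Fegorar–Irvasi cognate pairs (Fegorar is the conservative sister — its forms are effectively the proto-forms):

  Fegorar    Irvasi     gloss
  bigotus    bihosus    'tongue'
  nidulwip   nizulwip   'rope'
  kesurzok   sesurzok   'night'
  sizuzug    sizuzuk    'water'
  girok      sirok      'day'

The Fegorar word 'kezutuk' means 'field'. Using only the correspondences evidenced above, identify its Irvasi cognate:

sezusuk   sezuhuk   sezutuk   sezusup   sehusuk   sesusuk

kesurzok ~ sesurzok — Fegorar k corresponds to Irvasi s word-initially before a front vowel.
bigotus ~ bihosus — Fegorar t corresponds to Irvasi s between vowels (before a back vowel).
Applying these to Fegorar 'kezutuk':
  kezutuk → sezutuk   (k→s word-initially before a front vowel)
  sezutuk → sezusuk   (t→s between vowels (before a back vowel))
So the Irvasi cognate is 'sezusuk'.

sezusuk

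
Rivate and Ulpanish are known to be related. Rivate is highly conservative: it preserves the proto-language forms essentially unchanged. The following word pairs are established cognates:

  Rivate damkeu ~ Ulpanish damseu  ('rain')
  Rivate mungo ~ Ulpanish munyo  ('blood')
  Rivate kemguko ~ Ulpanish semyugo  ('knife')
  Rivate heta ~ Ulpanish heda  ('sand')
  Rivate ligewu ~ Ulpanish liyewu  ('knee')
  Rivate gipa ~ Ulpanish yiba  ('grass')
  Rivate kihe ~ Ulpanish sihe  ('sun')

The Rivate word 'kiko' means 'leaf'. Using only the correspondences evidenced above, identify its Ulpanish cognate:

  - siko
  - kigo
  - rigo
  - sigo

sigo

kihe ~ sihe — Rivate k corresponds to Ulpanish s word-initially before a front vowel.
kemguko ~ semyugo — Rivate k corresponds to Ulpanish g between vowels (before a back vowel).
Applying these to Rivate 'kiko':
  kiko → siko   (k→s word-initially before a front vowel)
  siko → sigo   (k→g between vowels (before a back vowel))
So the Ulpanish cognate is 'sigo'.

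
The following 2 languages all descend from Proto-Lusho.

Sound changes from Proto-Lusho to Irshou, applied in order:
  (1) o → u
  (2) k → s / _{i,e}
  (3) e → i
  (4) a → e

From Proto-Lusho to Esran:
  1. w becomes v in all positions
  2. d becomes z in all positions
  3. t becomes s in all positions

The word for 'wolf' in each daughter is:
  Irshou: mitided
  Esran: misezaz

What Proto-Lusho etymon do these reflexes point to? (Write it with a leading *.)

*mitedad

Position 3: Irshou has t, Esran has s. Irshou preserves t here (none of its changes turn any other segment into t), so the proto-segment is *t.
Position 5: Irshou has d, Esran has z. Irshou preserves d here (none of its changes turn any other segment into d), so the proto-segment is *d.
Position 4: Irshou has i, Esran has e. Esran preserves e here (none of its changes turn any other segment into e), so the proto-segment is *e.
Continuing position by position gives *mitedad; check it forward:
Irshou: start from *mitedad.
  rule 1: no change — mitedad
  rule 2: no change — mitedad
  rule 3 (vowel merger): mitedad → mitidad
  rule 4 (vowel merger): mitidad → mitided
  ⇒ Irshou mitided
Esran: *mitedad
  mitedad (rule 1 does not apply)
  mitedad → mitezaz   [unconditioned shift]
  mitezaz → misezaz   [unconditioned shift]
  giving Esran misezaz.
No other proto-form is consistent with every reflex, so the reconstruction is *mitedad.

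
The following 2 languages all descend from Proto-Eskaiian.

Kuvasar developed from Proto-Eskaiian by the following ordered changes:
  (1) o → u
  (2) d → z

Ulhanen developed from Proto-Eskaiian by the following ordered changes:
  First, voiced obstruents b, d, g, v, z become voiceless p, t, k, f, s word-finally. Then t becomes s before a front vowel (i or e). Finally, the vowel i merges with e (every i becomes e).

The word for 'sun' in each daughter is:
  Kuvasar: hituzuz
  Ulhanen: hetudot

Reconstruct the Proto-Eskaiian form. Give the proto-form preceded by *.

*hitudod

Position 2: Kuvasar has i, Ulhanen has e. Kuvasar preserves i here (none of its changes turn any other segment into i), so the proto-segment is *i.
Position 7: Kuvasar has z, Ulhanen has t. Taking the neighbouring segments as reconstructed: Kuvasar z could go back to *d or *z; Ulhanen t could go back to *t or *d — the one source consistent with every daughter is *d.
Continuing position by position gives *hitudod; check it forward:
Kuvasar: start from *hitudod.
  rule 1 (vowel merger): hitudod → hitudud
  rule 2 (unconditioned shift): hitudud → hituzuz
  ⇒ Kuvasar hituzuz
Ulhanen: *hitudod > hitudot > hetudot  (by final devoicing, vowel merger)
No other proto-form is consistent with every reflex, so the reconstruction is *hitudod.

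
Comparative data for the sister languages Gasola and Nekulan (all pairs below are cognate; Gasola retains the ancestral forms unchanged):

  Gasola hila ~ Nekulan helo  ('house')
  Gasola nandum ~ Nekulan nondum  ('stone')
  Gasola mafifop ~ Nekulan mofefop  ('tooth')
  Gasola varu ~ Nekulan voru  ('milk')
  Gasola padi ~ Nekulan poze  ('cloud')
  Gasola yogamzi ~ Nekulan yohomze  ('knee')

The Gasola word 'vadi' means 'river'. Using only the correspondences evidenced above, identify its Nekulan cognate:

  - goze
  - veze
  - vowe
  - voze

voze

padi ~ poze — Gasola a corresponds to Nekulan o after a consonant, before a consonant other than r, m, n, p, b, f, v.
padi ~ poze — Gasola d corresponds to Nekulan z between vowels (before a front vowel).
padi ~ poze, yogamzi ~ yohomze — Gasola i corresponds to Nekulan e word-finally.
Applying these to Gasola 'vadi':
  vadi → vodi   (a→o after a consonant, before a consonant other than r, m, n, p, b, f, v)
  vodi → vozi   (d→z between vowels (before a front vowel))
  vozi → voze   (i→e word-finally)
So the Nekulan cognate is 'voze'.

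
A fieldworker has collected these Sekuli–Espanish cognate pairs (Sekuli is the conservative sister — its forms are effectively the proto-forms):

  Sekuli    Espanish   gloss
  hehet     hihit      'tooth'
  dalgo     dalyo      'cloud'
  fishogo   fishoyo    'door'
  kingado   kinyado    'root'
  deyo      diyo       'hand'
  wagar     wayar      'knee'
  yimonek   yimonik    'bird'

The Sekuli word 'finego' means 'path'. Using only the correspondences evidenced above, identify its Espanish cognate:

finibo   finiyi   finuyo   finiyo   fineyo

finiyo

hehet ~ hihit, deyo ~ diyo — Sekuli e corresponds to Espanish i after a consonant, before a consonant other than r, m, n, p, b, f, v.
fishogo ~ fishoyo — Sekuli g corresponds to Espanish y between vowels (before a back vowel).
Applying these to Sekuli 'finego':
  finego → finigo   (e→i after a consonant, before a consonant other than r, m, n, p, b, f, v)
  finigo → finiyo   (g→y between vowels (before a back vowel))
So the Espanish cognate is 'finiyo'.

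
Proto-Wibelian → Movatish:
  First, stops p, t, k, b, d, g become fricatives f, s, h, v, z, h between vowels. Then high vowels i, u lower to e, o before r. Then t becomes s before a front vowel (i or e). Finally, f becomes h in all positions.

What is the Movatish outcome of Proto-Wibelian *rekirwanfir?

Movatish: *rekirwanfir
  rekirwanfir → rehirwanfir   [intervocalic lenition]
  rehirwanfir → reherwanfer   [pre-rhotic lowering]
  reherwanfer (rule 3 does not apply)
  reherwanfer → reherwanher   [unconditioned shift]
  giving Movatish reherwanher.

reherwanher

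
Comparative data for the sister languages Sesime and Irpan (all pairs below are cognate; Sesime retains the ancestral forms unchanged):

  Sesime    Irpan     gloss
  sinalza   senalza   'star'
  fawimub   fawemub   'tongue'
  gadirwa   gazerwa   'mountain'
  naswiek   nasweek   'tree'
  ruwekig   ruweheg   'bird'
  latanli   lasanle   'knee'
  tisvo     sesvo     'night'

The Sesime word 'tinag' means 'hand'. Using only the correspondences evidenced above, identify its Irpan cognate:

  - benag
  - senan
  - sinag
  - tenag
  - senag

senag

tisvo ~ sesvo — Sesime t corresponds to Irpan s word-initially before a front vowel.
sinalza ~ senalza — Sesime i corresponds to Irpan e after a consonant, before a nasal.
Applying these to Sesime 'tinag':
  tinag → sinag   (t→s word-initially before a front vowel)
  sinag → senag   (i→e after a consonant, before a nasal)
So the Irpan cognate is 'senag'.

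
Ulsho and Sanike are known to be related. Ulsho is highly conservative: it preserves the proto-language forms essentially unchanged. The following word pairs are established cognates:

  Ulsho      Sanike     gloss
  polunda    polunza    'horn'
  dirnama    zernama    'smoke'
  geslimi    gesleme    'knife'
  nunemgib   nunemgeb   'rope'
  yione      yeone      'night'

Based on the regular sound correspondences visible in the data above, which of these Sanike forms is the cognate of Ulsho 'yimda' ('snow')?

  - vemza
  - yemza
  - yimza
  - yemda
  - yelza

yemza

geslimi ~ gesleme — Ulsho i corresponds to Sanike e after a consonant, before a nasal.
polunda ~ polunza — Ulsho d corresponds to Sanike z after a consonant, before a back vowel.
Applying these to Ulsho 'yimda':
  yimda → yemda   (i→e after a consonant, before a nasal)
  yemda → yemza   (d→z after a consonant, before a back vowel)
So the Sanike cognate is 'yemza'.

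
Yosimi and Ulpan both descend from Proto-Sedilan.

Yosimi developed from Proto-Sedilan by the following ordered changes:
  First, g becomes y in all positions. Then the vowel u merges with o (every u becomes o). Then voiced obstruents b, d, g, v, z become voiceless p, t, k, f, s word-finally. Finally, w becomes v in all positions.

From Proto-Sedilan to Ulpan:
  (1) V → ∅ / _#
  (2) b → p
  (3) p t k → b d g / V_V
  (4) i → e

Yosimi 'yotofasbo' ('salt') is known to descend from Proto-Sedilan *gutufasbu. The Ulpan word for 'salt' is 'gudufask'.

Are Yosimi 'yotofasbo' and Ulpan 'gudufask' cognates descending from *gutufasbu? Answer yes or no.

no

Derive the expected Ulpan reflex of *gutufasbu:
Ulpan: *gutufasbu > gutufasb > gutufasp > gudufasp  (by apocope, unconditioned shift, intervocalic voicing)
The regular Ulpan reflex would be 'gudufasp', but the attested form is 'gudufask'. The correspondence is irregular, so they are not cognates (the Ulpan form has a different source).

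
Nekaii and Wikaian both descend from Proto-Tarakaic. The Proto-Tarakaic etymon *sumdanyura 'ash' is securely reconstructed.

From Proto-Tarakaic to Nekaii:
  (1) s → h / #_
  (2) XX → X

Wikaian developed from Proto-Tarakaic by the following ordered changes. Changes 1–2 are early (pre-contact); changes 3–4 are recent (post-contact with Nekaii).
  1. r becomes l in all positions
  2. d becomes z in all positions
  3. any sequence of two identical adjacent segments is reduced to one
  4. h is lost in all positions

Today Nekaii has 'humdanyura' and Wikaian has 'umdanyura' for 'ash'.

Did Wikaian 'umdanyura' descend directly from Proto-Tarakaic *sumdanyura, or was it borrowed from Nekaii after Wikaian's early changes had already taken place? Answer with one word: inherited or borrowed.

borrowed

If inherited, *sumdanyura would pass through all of Wikaian's changes:
Wikaian: *sumdanyura > sumdanyula > sumzanyula  (by unconditioned shift, unconditioned shift)
If borrowed from Nekaii 'humdanyura' after the early changes, it would undergo only the recent ones:
  rule 3 (degemination): no change (humdanyura)
  rule 4 (h-loss): humdanyura → umdanyura
  ⇒ as a loan: umdanyura
Wikaian 'umdanyura' matches the loan outcome 'umdanyura', not the inherited 'sumzanyula' — it skipped the early Wikaian changes, so it was borrowed from Nekaii.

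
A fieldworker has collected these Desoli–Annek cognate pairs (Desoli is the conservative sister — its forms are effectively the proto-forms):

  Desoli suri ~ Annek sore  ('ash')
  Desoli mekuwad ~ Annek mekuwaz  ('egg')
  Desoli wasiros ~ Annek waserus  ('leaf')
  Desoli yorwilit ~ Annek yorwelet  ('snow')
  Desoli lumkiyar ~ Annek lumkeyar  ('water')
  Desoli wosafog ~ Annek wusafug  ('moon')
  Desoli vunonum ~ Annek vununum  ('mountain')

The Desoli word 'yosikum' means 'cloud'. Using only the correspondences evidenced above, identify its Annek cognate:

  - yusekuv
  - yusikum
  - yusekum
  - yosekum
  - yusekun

yusekum

wasiros ~ waserus, wosafog ~ wusafug — Desoli o corresponds to Annek u after a consonant, before a consonant other than r, m, n, p, b, f, v.
yorwilit ~ yorwelet, lumkiyar ~ lumkeyar — Desoli i corresponds to Annek e after a consonant, before a consonant other than r, m, n, p, b, f, v.
Applying these to Desoli 'yosikum':
  yosikum → yusikum   (o→u after a consonant, before a consonant other than r, m, n, p, b, f, v)
  yusikum → yusekum   (i→e after a consonant, before a consonant other than r, m, n, p, b, f, v)
So the Annek cognate is 'yusekum'.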